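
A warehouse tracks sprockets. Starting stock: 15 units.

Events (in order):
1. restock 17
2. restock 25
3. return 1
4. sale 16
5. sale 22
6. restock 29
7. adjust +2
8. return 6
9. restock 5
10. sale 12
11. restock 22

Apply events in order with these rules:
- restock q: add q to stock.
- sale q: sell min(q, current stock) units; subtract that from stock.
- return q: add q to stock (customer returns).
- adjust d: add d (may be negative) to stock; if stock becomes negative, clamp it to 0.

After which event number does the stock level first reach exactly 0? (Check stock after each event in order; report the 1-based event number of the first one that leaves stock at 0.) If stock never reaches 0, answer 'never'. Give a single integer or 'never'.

Processing events:
Start: stock = 15
  Event 1 (restock 17): 15 + 17 = 32
  Event 2 (restock 25): 32 + 25 = 57
  Event 3 (return 1): 57 + 1 = 58
  Event 4 (sale 16): sell min(16,58)=16. stock: 58 - 16 = 42. total_sold = 16
  Event 5 (sale 22): sell min(22,42)=22. stock: 42 - 22 = 20. total_sold = 38
  Event 6 (restock 29): 20 + 29 = 49
  Event 7 (adjust +2): 49 + 2 = 51
  Event 8 (return 6): 51 + 6 = 57
  Event 9 (restock 5): 57 + 5 = 62
  Event 10 (sale 12): sell min(12,62)=12. stock: 62 - 12 = 50. total_sold = 50
  Event 11 (restock 22): 50 + 22 = 72
Final: stock = 72, total_sold = 50

Stock never reaches 0.

Answer: never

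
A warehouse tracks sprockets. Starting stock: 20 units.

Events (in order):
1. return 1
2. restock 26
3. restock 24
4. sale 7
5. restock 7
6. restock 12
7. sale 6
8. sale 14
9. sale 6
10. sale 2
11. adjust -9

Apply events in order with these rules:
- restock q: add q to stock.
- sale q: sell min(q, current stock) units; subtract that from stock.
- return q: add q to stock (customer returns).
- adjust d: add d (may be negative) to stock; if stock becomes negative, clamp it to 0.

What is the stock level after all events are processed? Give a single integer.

Processing events:
Start: stock = 20
  Event 1 (return 1): 20 + 1 = 21
  Event 2 (restock 26): 21 + 26 = 47
  Event 3 (restock 24): 47 + 24 = 71
  Event 4 (sale 7): sell min(7,71)=7. stock: 71 - 7 = 64. total_sold = 7
  Event 5 (restock 7): 64 + 7 = 71
  Event 6 (restock 12): 71 + 12 = 83
  Event 7 (sale 6): sell min(6,83)=6. stock: 83 - 6 = 77. total_sold = 13
  Event 8 (sale 14): sell min(14,77)=14. stock: 77 - 14 = 63. total_sold = 27
  Event 9 (sale 6): sell min(6,63)=6. stock: 63 - 6 = 57. total_sold = 33
  Event 10 (sale 2): sell min(2,57)=2. stock: 57 - 2 = 55. total_sold = 35
  Event 11 (adjust -9): 55 + -9 = 46
Final: stock = 46, total_sold = 35

Answer: 46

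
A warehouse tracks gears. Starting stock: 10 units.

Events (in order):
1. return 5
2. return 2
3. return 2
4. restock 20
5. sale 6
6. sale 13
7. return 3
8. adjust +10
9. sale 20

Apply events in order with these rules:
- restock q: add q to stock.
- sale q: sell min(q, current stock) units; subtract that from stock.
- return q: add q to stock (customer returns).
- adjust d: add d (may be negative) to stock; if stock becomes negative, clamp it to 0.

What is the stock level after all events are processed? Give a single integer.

Answer: 13

Derivation:
Processing events:
Start: stock = 10
  Event 1 (return 5): 10 + 5 = 15
  Event 2 (return 2): 15 + 2 = 17
  Event 3 (return 2): 17 + 2 = 19
  Event 4 (restock 20): 19 + 20 = 39
  Event 5 (sale 6): sell min(6,39)=6. stock: 39 - 6 = 33. total_sold = 6
  Event 6 (sale 13): sell min(13,33)=13. stock: 33 - 13 = 20. total_sold = 19
  Event 7 (return 3): 20 + 3 = 23
  Event 8 (adjust +10): 23 + 10 = 33
  Event 9 (sale 20): sell min(20,33)=20. stock: 33 - 20 = 13. total_sold = 39
Final: stock = 13, total_sold = 39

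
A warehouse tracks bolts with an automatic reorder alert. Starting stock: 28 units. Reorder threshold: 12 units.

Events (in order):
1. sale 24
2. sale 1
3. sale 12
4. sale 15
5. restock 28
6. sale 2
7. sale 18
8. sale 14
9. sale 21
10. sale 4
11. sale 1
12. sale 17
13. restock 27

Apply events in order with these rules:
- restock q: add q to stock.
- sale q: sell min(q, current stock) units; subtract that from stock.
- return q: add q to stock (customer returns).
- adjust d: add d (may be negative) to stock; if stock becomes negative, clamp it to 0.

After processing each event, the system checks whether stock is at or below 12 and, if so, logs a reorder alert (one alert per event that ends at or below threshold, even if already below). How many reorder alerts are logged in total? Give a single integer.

Answer: 10

Derivation:
Processing events:
Start: stock = 28
  Event 1 (sale 24): sell min(24,28)=24. stock: 28 - 24 = 4. total_sold = 24
  Event 2 (sale 1): sell min(1,4)=1. stock: 4 - 1 = 3. total_sold = 25
  Event 3 (sale 12): sell min(12,3)=3. stock: 3 - 3 = 0. total_sold = 28
  Event 4 (sale 15): sell min(15,0)=0. stock: 0 - 0 = 0. total_sold = 28
  Event 5 (restock 28): 0 + 28 = 28
  Event 6 (sale 2): sell min(2,28)=2. stock: 28 - 2 = 26. total_sold = 30
  Event 7 (sale 18): sell min(18,26)=18. stock: 26 - 18 = 8. total_sold = 48
  Event 8 (sale 14): sell min(14,8)=8. stock: 8 - 8 = 0. total_sold = 56
  Event 9 (sale 21): sell min(21,0)=0. stock: 0 - 0 = 0. total_sold = 56
  Event 10 (sale 4): sell min(4,0)=0. stock: 0 - 0 = 0. total_sold = 56
  Event 11 (sale 1): sell min(1,0)=0. stock: 0 - 0 = 0. total_sold = 56
  Event 12 (sale 17): sell min(17,0)=0. stock: 0 - 0 = 0. total_sold = 56
  Event 13 (restock 27): 0 + 27 = 27
Final: stock = 27, total_sold = 56

Checking against threshold 12:
  After event 1: stock=4 <= 12 -> ALERT
  After event 2: stock=3 <= 12 -> ALERT
  After event 3: stock=0 <= 12 -> ALERT
  After event 4: stock=0 <= 12 -> ALERT
  After event 5: stock=28 > 12
  After event 6: stock=26 > 12
  After event 7: stock=8 <= 12 -> ALERT
  After event 8: stock=0 <= 12 -> ALERT
  After event 9: stock=0 <= 12 -> ALERT
  After event 10: stock=0 <= 12 -> ALERT
  After event 11: stock=0 <= 12 -> ALERT
  After event 12: stock=0 <= 12 -> ALERT
  After event 13: stock=27 > 12
Alert events: [1, 2, 3, 4, 7, 8, 9, 10, 11, 12]. Count = 10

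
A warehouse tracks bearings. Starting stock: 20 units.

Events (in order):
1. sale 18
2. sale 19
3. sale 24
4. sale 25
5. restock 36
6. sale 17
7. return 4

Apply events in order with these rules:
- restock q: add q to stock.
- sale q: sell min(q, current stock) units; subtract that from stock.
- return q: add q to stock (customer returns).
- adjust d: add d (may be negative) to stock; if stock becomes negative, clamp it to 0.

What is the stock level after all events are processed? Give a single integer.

Answer: 23

Derivation:
Processing events:
Start: stock = 20
  Event 1 (sale 18): sell min(18,20)=18. stock: 20 - 18 = 2. total_sold = 18
  Event 2 (sale 19): sell min(19,2)=2. stock: 2 - 2 = 0. total_sold = 20
  Event 3 (sale 24): sell min(24,0)=0. stock: 0 - 0 = 0. total_sold = 20
  Event 4 (sale 25): sell min(25,0)=0. stock: 0 - 0 = 0. total_sold = 20
  Event 5 (restock 36): 0 + 36 = 36
  Event 6 (sale 17): sell min(17,36)=17. stock: 36 - 17 = 19. total_sold = 37
  Event 7 (return 4): 19 + 4 = 23
Final: stock = 23, total_sold = 37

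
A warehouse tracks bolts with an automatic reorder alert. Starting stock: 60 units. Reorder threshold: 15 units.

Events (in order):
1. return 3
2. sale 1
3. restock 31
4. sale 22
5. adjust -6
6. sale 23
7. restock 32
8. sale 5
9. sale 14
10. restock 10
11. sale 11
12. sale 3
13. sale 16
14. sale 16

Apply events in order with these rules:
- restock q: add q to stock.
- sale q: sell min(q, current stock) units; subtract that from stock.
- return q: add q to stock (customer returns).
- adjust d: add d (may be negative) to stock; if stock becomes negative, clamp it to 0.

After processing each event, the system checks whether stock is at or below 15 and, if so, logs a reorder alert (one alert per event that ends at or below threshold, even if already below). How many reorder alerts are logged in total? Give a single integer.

Processing events:
Start: stock = 60
  Event 1 (return 3): 60 + 3 = 63
  Event 2 (sale 1): sell min(1,63)=1. stock: 63 - 1 = 62. total_sold = 1
  Event 3 (restock 31): 62 + 31 = 93
  Event 4 (sale 22): sell min(22,93)=22. stock: 93 - 22 = 71. total_sold = 23
  Event 5 (adjust -6): 71 + -6 = 65
  Event 6 (sale 23): sell min(23,65)=23. stock: 65 - 23 = 42. total_sold = 46
  Event 7 (restock 32): 42 + 32 = 74
  Event 8 (sale 5): sell min(5,74)=5. stock: 74 - 5 = 69. total_sold = 51
  Event 9 (sale 14): sell min(14,69)=14. stock: 69 - 14 = 55. total_sold = 65
  Event 10 (restock 10): 55 + 10 = 65
  Event 11 (sale 11): sell min(11,65)=11. stock: 65 - 11 = 54. total_sold = 76
  Event 12 (sale 3): sell min(3,54)=3. stock: 54 - 3 = 51. total_sold = 79
  Event 13 (sale 16): sell min(16,51)=16. stock: 51 - 16 = 35. total_sold = 95
  Event 14 (sale 16): sell min(16,35)=16. stock: 35 - 16 = 19. total_sold = 111
Final: stock = 19, total_sold = 111

Checking against threshold 15:
  After event 1: stock=63 > 15
  After event 2: stock=62 > 15
  After event 3: stock=93 > 15
  After event 4: stock=71 > 15
  After event 5: stock=65 > 15
  After event 6: stock=42 > 15
  After event 7: stock=74 > 15
  After event 8: stock=69 > 15
  After event 9: stock=55 > 15
  After event 10: stock=65 > 15
  After event 11: stock=54 > 15
  After event 12: stock=51 > 15
  After event 13: stock=35 > 15
  After event 14: stock=19 > 15
Alert events: []. Count = 0

Answer: 0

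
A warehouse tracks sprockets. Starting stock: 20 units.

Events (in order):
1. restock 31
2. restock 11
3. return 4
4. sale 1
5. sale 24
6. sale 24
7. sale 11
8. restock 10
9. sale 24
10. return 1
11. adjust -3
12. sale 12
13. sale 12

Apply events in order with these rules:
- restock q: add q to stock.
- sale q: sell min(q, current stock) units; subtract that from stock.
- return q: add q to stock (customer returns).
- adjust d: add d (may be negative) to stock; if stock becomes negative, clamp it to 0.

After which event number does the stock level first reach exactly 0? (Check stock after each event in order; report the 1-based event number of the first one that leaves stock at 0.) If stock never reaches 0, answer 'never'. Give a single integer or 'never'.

Answer: 9

Derivation:
Processing events:
Start: stock = 20
  Event 1 (restock 31): 20 + 31 = 51
  Event 2 (restock 11): 51 + 11 = 62
  Event 3 (return 4): 62 + 4 = 66
  Event 4 (sale 1): sell min(1,66)=1. stock: 66 - 1 = 65. total_sold = 1
  Event 5 (sale 24): sell min(24,65)=24. stock: 65 - 24 = 41. total_sold = 25
  Event 6 (sale 24): sell min(24,41)=24. stock: 41 - 24 = 17. total_sold = 49
  Event 7 (sale 11): sell min(11,17)=11. stock: 17 - 11 = 6. total_sold = 60
  Event 8 (restock 10): 6 + 10 = 16
  Event 9 (sale 24): sell min(24,16)=16. stock: 16 - 16 = 0. total_sold = 76
  Event 10 (return 1): 0 + 1 = 1
  Event 11 (adjust -3): 1 + -3 = 0 (clamped to 0)
  Event 12 (sale 12): sell min(12,0)=0. stock: 0 - 0 = 0. total_sold = 76
  Event 13 (sale 12): sell min(12,0)=0. stock: 0 - 0 = 0. total_sold = 76
Final: stock = 0, total_sold = 76

First zero at event 9.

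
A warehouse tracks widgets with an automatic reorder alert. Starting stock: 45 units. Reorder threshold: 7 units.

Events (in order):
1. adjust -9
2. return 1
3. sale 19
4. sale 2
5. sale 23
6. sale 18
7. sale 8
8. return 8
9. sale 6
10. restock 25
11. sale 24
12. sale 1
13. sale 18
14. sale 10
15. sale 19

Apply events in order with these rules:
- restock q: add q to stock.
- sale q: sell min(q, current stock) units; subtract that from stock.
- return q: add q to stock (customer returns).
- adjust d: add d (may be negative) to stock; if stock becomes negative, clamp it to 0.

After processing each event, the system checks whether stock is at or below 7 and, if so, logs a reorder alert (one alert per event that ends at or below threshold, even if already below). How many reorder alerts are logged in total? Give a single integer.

Processing events:
Start: stock = 45
  Event 1 (adjust -9): 45 + -9 = 36
  Event 2 (return 1): 36 + 1 = 37
  Event 3 (sale 19): sell min(19,37)=19. stock: 37 - 19 = 18. total_sold = 19
  Event 4 (sale 2): sell min(2,18)=2. stock: 18 - 2 = 16. total_sold = 21
  Event 5 (sale 23): sell min(23,16)=16. stock: 16 - 16 = 0. total_sold = 37
  Event 6 (sale 18): sell min(18,0)=0. stock: 0 - 0 = 0. total_sold = 37
  Event 7 (sale 8): sell min(8,0)=0. stock: 0 - 0 = 0. total_sold = 37
  Event 8 (return 8): 0 + 8 = 8
  Event 9 (sale 6): sell min(6,8)=6. stock: 8 - 6 = 2. total_sold = 43
  Event 10 (restock 25): 2 + 25 = 27
  Event 11 (sale 24): sell min(24,27)=24. stock: 27 - 24 = 3. total_sold = 67
  Event 12 (sale 1): sell min(1,3)=1. stock: 3 - 1 = 2. total_sold = 68
  Event 13 (sale 18): sell min(18,2)=2. stock: 2 - 2 = 0. total_sold = 70
  Event 14 (sale 10): sell min(10,0)=0. stock: 0 - 0 = 0. total_sold = 70
  Event 15 (sale 19): sell min(19,0)=0. stock: 0 - 0 = 0. total_sold = 70
Final: stock = 0, total_sold = 70

Checking against threshold 7:
  After event 1: stock=36 > 7
  After event 2: stock=37 > 7
  After event 3: stock=18 > 7
  After event 4: stock=16 > 7
  After event 5: stock=0 <= 7 -> ALERT
  After event 6: stock=0 <= 7 -> ALERT
  After event 7: stock=0 <= 7 -> ALERT
  After event 8: stock=8 > 7
  After event 9: stock=2 <= 7 -> ALERT
  After event 10: stock=27 > 7
  After event 11: stock=3 <= 7 -> ALERT
  After event 12: stock=2 <= 7 -> ALERT
  After event 13: stock=0 <= 7 -> ALERT
  After event 14: stock=0 <= 7 -> ALERT
  After event 15: stock=0 <= 7 -> ALERT
Alert events: [5, 6, 7, 9, 11, 12, 13, 14, 15]. Count = 9

Answer: 9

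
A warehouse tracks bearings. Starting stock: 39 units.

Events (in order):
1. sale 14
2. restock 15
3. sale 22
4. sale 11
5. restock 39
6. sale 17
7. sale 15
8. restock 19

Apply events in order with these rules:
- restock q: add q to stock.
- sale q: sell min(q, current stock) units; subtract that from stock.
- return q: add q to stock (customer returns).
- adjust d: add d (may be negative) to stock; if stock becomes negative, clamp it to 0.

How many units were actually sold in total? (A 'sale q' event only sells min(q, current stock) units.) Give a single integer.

Answer: 79

Derivation:
Processing events:
Start: stock = 39
  Event 1 (sale 14): sell min(14,39)=14. stock: 39 - 14 = 25. total_sold = 14
  Event 2 (restock 15): 25 + 15 = 40
  Event 3 (sale 22): sell min(22,40)=22. stock: 40 - 22 = 18. total_sold = 36
  Event 4 (sale 11): sell min(11,18)=11. stock: 18 - 11 = 7. total_sold = 47
  Event 5 (restock 39): 7 + 39 = 46
  Event 6 (sale 17): sell min(17,46)=17. stock: 46 - 17 = 29. total_sold = 64
  Event 7 (sale 15): sell min(15,29)=15. stock: 29 - 15 = 14. total_sold = 79
  Event 8 (restock 19): 14 + 19 = 33
Final: stock = 33, total_sold = 79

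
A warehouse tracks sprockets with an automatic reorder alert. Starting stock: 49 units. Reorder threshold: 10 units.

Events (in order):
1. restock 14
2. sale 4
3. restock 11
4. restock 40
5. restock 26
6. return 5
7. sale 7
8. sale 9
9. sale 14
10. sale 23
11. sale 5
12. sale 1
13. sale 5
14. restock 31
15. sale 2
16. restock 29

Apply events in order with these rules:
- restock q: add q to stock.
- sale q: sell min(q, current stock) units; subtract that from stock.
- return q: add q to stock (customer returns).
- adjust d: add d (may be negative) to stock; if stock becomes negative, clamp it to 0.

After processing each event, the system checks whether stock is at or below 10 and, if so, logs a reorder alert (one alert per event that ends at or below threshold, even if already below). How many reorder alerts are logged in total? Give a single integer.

Answer: 0

Derivation:
Processing events:
Start: stock = 49
  Event 1 (restock 14): 49 + 14 = 63
  Event 2 (sale 4): sell min(4,63)=4. stock: 63 - 4 = 59. total_sold = 4
  Event 3 (restock 11): 59 + 11 = 70
  Event 4 (restock 40): 70 + 40 = 110
  Event 5 (restock 26): 110 + 26 = 136
  Event 6 (return 5): 136 + 5 = 141
  Event 7 (sale 7): sell min(7,141)=7. stock: 141 - 7 = 134. total_sold = 11
  Event 8 (sale 9): sell min(9,134)=9. stock: 134 - 9 = 125. total_sold = 20
  Event 9 (sale 14): sell min(14,125)=14. stock: 125 - 14 = 111. total_sold = 34
  Event 10 (sale 23): sell min(23,111)=23. stock: 111 - 23 = 88. total_sold = 57
  Event 11 (sale 5): sell min(5,88)=5. stock: 88 - 5 = 83. total_sold = 62
  Event 12 (sale 1): sell min(1,83)=1. stock: 83 - 1 = 82. total_sold = 63
  Event 13 (sale 5): sell min(5,82)=5. stock: 82 - 5 = 77. total_sold = 68
  Event 14 (restock 31): 77 + 31 = 108
  Event 15 (sale 2): sell min(2,108)=2. stock: 108 - 2 = 106. total_sold = 70
  Event 16 (restock 29): 106 + 29 = 135
Final: stock = 135, total_sold = 70

Checking against threshold 10:
  After event 1: stock=63 > 10
  After event 2: stock=59 > 10
  After event 3: stock=70 > 10
  After event 4: stock=110 > 10
  After event 5: stock=136 > 10
  After event 6: stock=141 > 10
  After event 7: stock=134 > 10
  After event 8: stock=125 > 10
  After event 9: stock=111 > 10
  After event 10: stock=88 > 10
  After event 11: stock=83 > 10
  After event 12: stock=82 > 10
  After event 13: stock=77 > 10
  After event 14: stock=108 > 10
  After event 15: stock=106 > 10
  After event 16: stock=135 > 10
Alert events: []. Count = 0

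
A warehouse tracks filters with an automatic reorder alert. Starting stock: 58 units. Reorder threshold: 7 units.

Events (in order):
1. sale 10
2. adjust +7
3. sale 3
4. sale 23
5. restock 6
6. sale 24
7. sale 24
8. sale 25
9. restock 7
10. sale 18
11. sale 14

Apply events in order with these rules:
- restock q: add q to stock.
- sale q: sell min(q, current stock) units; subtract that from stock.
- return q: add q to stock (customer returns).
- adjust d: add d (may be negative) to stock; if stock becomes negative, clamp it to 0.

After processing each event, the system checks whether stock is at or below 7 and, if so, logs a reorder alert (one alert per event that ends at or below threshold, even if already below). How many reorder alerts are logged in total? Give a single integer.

Processing events:
Start: stock = 58
  Event 1 (sale 10): sell min(10,58)=10. stock: 58 - 10 = 48. total_sold = 10
  Event 2 (adjust +7): 48 + 7 = 55
  Event 3 (sale 3): sell min(3,55)=3. stock: 55 - 3 = 52. total_sold = 13
  Event 4 (sale 23): sell min(23,52)=23. stock: 52 - 23 = 29. total_sold = 36
  Event 5 (restock 6): 29 + 6 = 35
  Event 6 (sale 24): sell min(24,35)=24. stock: 35 - 24 = 11. total_sold = 60
  Event 7 (sale 24): sell min(24,11)=11. stock: 11 - 11 = 0. total_sold = 71
  Event 8 (sale 25): sell min(25,0)=0. stock: 0 - 0 = 0. total_sold = 71
  Event 9 (restock 7): 0 + 7 = 7
  Event 10 (sale 18): sell min(18,7)=7. stock: 7 - 7 = 0. total_sold = 78
  Event 11 (sale 14): sell min(14,0)=0. stock: 0 - 0 = 0. total_sold = 78
Final: stock = 0, total_sold = 78

Checking against threshold 7:
  After event 1: stock=48 > 7
  After event 2: stock=55 > 7
  After event 3: stock=52 > 7
  After event 4: stock=29 > 7
  After event 5: stock=35 > 7
  After event 6: stock=11 > 7
  After event 7: stock=0 <= 7 -> ALERT
  After event 8: stock=0 <= 7 -> ALERT
  After event 9: stock=7 <= 7 -> ALERT
  After event 10: stock=0 <= 7 -> ALERT
  After event 11: stock=0 <= 7 -> ALERT
Alert events: [7, 8, 9, 10, 11]. Count = 5

Answer: 5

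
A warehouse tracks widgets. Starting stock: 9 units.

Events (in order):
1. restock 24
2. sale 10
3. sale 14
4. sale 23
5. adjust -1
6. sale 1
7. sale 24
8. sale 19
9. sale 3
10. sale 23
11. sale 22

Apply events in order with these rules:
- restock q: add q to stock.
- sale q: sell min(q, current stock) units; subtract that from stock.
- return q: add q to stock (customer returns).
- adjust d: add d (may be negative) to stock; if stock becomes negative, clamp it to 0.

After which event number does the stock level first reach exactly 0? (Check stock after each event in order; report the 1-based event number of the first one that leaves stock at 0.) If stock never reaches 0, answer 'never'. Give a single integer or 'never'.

Processing events:
Start: stock = 9
  Event 1 (restock 24): 9 + 24 = 33
  Event 2 (sale 10): sell min(10,33)=10. stock: 33 - 10 = 23. total_sold = 10
  Event 3 (sale 14): sell min(14,23)=14. stock: 23 - 14 = 9. total_sold = 24
  Event 4 (sale 23): sell min(23,9)=9. stock: 9 - 9 = 0. total_sold = 33
  Event 5 (adjust -1): 0 + -1 = 0 (clamped to 0)
  Event 6 (sale 1): sell min(1,0)=0. stock: 0 - 0 = 0. total_sold = 33
  Event 7 (sale 24): sell min(24,0)=0. stock: 0 - 0 = 0. total_sold = 33
  Event 8 (sale 19): sell min(19,0)=0. stock: 0 - 0 = 0. total_sold = 33
  Event 9 (sale 3): sell min(3,0)=0. stock: 0 - 0 = 0. total_sold = 33
  Event 10 (sale 23): sell min(23,0)=0. stock: 0 - 0 = 0. total_sold = 33
  Event 11 (sale 22): sell min(22,0)=0. stock: 0 - 0 = 0. total_sold = 33
Final: stock = 0, total_sold = 33

First zero at event 4.

Answer: 4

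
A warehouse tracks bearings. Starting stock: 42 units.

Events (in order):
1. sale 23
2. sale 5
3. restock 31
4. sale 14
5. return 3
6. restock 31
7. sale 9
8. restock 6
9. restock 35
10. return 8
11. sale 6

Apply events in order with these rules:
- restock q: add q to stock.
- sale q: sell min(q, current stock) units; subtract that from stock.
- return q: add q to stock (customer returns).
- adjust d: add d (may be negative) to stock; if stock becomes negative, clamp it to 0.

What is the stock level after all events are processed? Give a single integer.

Processing events:
Start: stock = 42
  Event 1 (sale 23): sell min(23,42)=23. stock: 42 - 23 = 19. total_sold = 23
  Event 2 (sale 5): sell min(5,19)=5. stock: 19 - 5 = 14. total_sold = 28
  Event 3 (restock 31): 14 + 31 = 45
  Event 4 (sale 14): sell min(14,45)=14. stock: 45 - 14 = 31. total_sold = 42
  Event 5 (return 3): 31 + 3 = 34
  Event 6 (restock 31): 34 + 31 = 65
  Event 7 (sale 9): sell min(9,65)=9. stock: 65 - 9 = 56. total_sold = 51
  Event 8 (restock 6): 56 + 6 = 62
  Event 9 (restock 35): 62 + 35 = 97
  Event 10 (return 8): 97 + 8 = 105
  Event 11 (sale 6): sell min(6,105)=6. stock: 105 - 6 = 99. total_sold = 57
Final: stock = 99, total_sold = 57

Answer: 99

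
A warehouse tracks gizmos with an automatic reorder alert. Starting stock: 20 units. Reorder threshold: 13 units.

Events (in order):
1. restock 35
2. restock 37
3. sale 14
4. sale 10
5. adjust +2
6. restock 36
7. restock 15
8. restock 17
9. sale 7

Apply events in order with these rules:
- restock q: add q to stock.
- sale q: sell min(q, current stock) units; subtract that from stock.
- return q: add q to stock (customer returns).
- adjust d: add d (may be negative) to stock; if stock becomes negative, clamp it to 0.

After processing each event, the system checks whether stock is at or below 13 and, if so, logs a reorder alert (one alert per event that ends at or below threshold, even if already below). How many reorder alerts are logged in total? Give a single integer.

Answer: 0

Derivation:
Processing events:
Start: stock = 20
  Event 1 (restock 35): 20 + 35 = 55
  Event 2 (restock 37): 55 + 37 = 92
  Event 3 (sale 14): sell min(14,92)=14. stock: 92 - 14 = 78. total_sold = 14
  Event 4 (sale 10): sell min(10,78)=10. stock: 78 - 10 = 68. total_sold = 24
  Event 5 (adjust +2): 68 + 2 = 70
  Event 6 (restock 36): 70 + 36 = 106
  Event 7 (restock 15): 106 + 15 = 121
  Event 8 (restock 17): 121 + 17 = 138
  Event 9 (sale 7): sell min(7,138)=7. stock: 138 - 7 = 131. total_sold = 31
Final: stock = 131, total_sold = 31

Checking against threshold 13:
  After event 1: stock=55 > 13
  After event 2: stock=92 > 13
  After event 3: stock=78 > 13
  After event 4: stock=68 > 13
  After event 5: stock=70 > 13
  After event 6: stock=106 > 13
  After event 7: stock=121 > 13
  After event 8: stock=138 > 13
  After event 9: stock=131 > 13
Alert events: []. Count = 0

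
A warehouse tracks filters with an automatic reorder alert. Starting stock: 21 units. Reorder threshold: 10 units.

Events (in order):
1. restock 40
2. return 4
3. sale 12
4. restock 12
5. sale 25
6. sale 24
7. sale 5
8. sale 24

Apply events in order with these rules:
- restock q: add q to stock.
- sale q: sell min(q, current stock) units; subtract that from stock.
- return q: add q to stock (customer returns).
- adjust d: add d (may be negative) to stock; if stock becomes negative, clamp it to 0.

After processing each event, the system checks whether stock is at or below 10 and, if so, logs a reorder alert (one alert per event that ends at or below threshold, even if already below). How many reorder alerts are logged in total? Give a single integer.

Processing events:
Start: stock = 21
  Event 1 (restock 40): 21 + 40 = 61
  Event 2 (return 4): 61 + 4 = 65
  Event 3 (sale 12): sell min(12,65)=12. stock: 65 - 12 = 53. total_sold = 12
  Event 4 (restock 12): 53 + 12 = 65
  Event 5 (sale 25): sell min(25,65)=25. stock: 65 - 25 = 40. total_sold = 37
  Event 6 (sale 24): sell min(24,40)=24. stock: 40 - 24 = 16. total_sold = 61
  Event 7 (sale 5): sell min(5,16)=5. stock: 16 - 5 = 11. total_sold = 66
  Event 8 (sale 24): sell min(24,11)=11. stock: 11 - 11 = 0. total_sold = 77
Final: stock = 0, total_sold = 77

Checking against threshold 10:
  After event 1: stock=61 > 10
  After event 2: stock=65 > 10
  After event 3: stock=53 > 10
  After event 4: stock=65 > 10
  After event 5: stock=40 > 10
  After event 6: stock=16 > 10
  After event 7: stock=11 > 10
  After event 8: stock=0 <= 10 -> ALERT
Alert events: [8]. Count = 1

Answer: 1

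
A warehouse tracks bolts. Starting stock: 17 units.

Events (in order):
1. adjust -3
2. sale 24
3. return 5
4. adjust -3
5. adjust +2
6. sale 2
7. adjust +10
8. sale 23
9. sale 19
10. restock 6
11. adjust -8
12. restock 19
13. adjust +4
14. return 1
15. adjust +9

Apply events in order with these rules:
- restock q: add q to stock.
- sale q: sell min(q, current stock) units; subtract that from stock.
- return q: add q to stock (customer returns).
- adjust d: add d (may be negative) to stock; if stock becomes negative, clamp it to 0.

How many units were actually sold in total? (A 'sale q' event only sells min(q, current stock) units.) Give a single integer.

Answer: 28

Derivation:
Processing events:
Start: stock = 17
  Event 1 (adjust -3): 17 + -3 = 14
  Event 2 (sale 24): sell min(24,14)=14. stock: 14 - 14 = 0. total_sold = 14
  Event 3 (return 5): 0 + 5 = 5
  Event 4 (adjust -3): 5 + -3 = 2
  Event 5 (adjust +2): 2 + 2 = 4
  Event 6 (sale 2): sell min(2,4)=2. stock: 4 - 2 = 2. total_sold = 16
  Event 7 (adjust +10): 2 + 10 = 12
  Event 8 (sale 23): sell min(23,12)=12. stock: 12 - 12 = 0. total_sold = 28
  Event 9 (sale 19): sell min(19,0)=0. stock: 0 - 0 = 0. total_sold = 28
  Event 10 (restock 6): 0 + 6 = 6
  Event 11 (adjust -8): 6 + -8 = 0 (clamped to 0)
  Event 12 (restock 19): 0 + 19 = 19
  Event 13 (adjust +4): 19 + 4 = 23
  Event 14 (return 1): 23 + 1 = 24
  Event 15 (adjust +9): 24 + 9 = 33
Final: stock = 33, total_sold = 28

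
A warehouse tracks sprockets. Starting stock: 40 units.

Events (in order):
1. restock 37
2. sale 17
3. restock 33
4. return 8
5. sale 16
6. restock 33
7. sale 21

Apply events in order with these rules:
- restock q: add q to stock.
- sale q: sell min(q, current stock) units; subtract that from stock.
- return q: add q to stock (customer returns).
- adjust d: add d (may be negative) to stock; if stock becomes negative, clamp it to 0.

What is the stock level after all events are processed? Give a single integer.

Answer: 97

Derivation:
Processing events:
Start: stock = 40
  Event 1 (restock 37): 40 + 37 = 77
  Event 2 (sale 17): sell min(17,77)=17. stock: 77 - 17 = 60. total_sold = 17
  Event 3 (restock 33): 60 + 33 = 93
  Event 4 (return 8): 93 + 8 = 101
  Event 5 (sale 16): sell min(16,101)=16. stock: 101 - 16 = 85. total_sold = 33
  Event 6 (restock 33): 85 + 33 = 118
  Event 7 (sale 21): sell min(21,118)=21. stock: 118 - 21 = 97. total_sold = 54
Final: stock = 97, total_sold = 54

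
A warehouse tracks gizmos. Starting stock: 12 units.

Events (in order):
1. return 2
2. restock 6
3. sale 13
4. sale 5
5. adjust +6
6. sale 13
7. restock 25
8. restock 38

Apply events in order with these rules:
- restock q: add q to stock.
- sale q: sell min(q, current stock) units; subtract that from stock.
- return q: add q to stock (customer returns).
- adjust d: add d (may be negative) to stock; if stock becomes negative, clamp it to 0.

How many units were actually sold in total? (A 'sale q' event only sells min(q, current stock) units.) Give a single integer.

Answer: 26

Derivation:
Processing events:
Start: stock = 12
  Event 1 (return 2): 12 + 2 = 14
  Event 2 (restock 6): 14 + 6 = 20
  Event 3 (sale 13): sell min(13,20)=13. stock: 20 - 13 = 7. total_sold = 13
  Event 4 (sale 5): sell min(5,7)=5. stock: 7 - 5 = 2. total_sold = 18
  Event 5 (adjust +6): 2 + 6 = 8
  Event 6 (sale 13): sell min(13,8)=8. stock: 8 - 8 = 0. total_sold = 26
  Event 7 (restock 25): 0 + 25 = 25
  Event 8 (restock 38): 25 + 38 = 63
Final: stock = 63, total_sold = 26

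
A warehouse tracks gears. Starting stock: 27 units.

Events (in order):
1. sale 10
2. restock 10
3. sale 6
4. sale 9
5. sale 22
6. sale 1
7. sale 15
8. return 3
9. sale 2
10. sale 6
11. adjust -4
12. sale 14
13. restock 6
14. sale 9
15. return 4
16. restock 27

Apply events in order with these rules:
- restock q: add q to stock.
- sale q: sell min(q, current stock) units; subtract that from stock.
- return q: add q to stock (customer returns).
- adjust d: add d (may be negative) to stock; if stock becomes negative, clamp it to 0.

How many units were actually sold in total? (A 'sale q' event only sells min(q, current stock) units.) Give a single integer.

Processing events:
Start: stock = 27
  Event 1 (sale 10): sell min(10,27)=10. stock: 27 - 10 = 17. total_sold = 10
  Event 2 (restock 10): 17 + 10 = 27
  Event 3 (sale 6): sell min(6,27)=6. stock: 27 - 6 = 21. total_sold = 16
  Event 4 (sale 9): sell min(9,21)=9. stock: 21 - 9 = 12. total_sold = 25
  Event 5 (sale 22): sell min(22,12)=12. stock: 12 - 12 = 0. total_sold = 37
  Event 6 (sale 1): sell min(1,0)=0. stock: 0 - 0 = 0. total_sold = 37
  Event 7 (sale 15): sell min(15,0)=0. stock: 0 - 0 = 0. total_sold = 37
  Event 8 (return 3): 0 + 3 = 3
  Event 9 (sale 2): sell min(2,3)=2. stock: 3 - 2 = 1. total_sold = 39
  Event 10 (sale 6): sell min(6,1)=1. stock: 1 - 1 = 0. total_sold = 40
  Event 11 (adjust -4): 0 + -4 = 0 (clamped to 0)
  Event 12 (sale 14): sell min(14,0)=0. stock: 0 - 0 = 0. total_sold = 40
  Event 13 (restock 6): 0 + 6 = 6
  Event 14 (sale 9): sell min(9,6)=6. stock: 6 - 6 = 0. total_sold = 46
  Event 15 (return 4): 0 + 4 = 4
  Event 16 (restock 27): 4 + 27 = 31
Final: stock = 31, total_sold = 46

Answer: 46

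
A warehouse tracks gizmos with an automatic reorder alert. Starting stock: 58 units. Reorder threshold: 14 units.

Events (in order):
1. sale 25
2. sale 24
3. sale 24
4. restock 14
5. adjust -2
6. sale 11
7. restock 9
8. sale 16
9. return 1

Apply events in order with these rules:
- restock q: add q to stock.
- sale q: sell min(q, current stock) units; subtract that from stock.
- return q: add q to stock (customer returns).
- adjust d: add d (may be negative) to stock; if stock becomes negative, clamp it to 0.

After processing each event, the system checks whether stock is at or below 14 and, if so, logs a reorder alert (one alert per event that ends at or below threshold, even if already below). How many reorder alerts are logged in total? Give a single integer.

Answer: 8

Derivation:
Processing events:
Start: stock = 58
  Event 1 (sale 25): sell min(25,58)=25. stock: 58 - 25 = 33. total_sold = 25
  Event 2 (sale 24): sell min(24,33)=24. stock: 33 - 24 = 9. total_sold = 49
  Event 3 (sale 24): sell min(24,9)=9. stock: 9 - 9 = 0. total_sold = 58
  Event 4 (restock 14): 0 + 14 = 14
  Event 5 (adjust -2): 14 + -2 = 12
  Event 6 (sale 11): sell min(11,12)=11. stock: 12 - 11 = 1. total_sold = 69
  Event 7 (restock 9): 1 + 9 = 10
  Event 8 (sale 16): sell min(16,10)=10. stock: 10 - 10 = 0. total_sold = 79
  Event 9 (return 1): 0 + 1 = 1
Final: stock = 1, total_sold = 79

Checking against threshold 14:
  After event 1: stock=33 > 14
  After event 2: stock=9 <= 14 -> ALERT
  After event 3: stock=0 <= 14 -> ALERT
  After event 4: stock=14 <= 14 -> ALERT
  After event 5: stock=12 <= 14 -> ALERT
  After event 6: stock=1 <= 14 -> ALERT
  After event 7: stock=10 <= 14 -> ALERT
  After event 8: stock=0 <= 14 -> ALERT
  After event 9: stock=1 <= 14 -> ALERT
Alert events: [2, 3, 4, 5, 6, 7, 8, 9]. Count = 8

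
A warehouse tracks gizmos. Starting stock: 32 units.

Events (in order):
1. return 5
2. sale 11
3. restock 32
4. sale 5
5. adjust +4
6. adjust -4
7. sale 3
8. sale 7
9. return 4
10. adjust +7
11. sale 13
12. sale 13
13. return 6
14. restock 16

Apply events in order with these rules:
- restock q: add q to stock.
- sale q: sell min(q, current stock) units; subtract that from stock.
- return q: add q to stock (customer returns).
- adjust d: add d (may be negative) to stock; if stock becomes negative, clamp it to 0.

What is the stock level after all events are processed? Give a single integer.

Answer: 50

Derivation:
Processing events:
Start: stock = 32
  Event 1 (return 5): 32 + 5 = 37
  Event 2 (sale 11): sell min(11,37)=11. stock: 37 - 11 = 26. total_sold = 11
  Event 3 (restock 32): 26 + 32 = 58
  Event 4 (sale 5): sell min(5,58)=5. stock: 58 - 5 = 53. total_sold = 16
  Event 5 (adjust +4): 53 + 4 = 57
  Event 6 (adjust -4): 57 + -4 = 53
  Event 7 (sale 3): sell min(3,53)=3. stock: 53 - 3 = 50. total_sold = 19
  Event 8 (sale 7): sell min(7,50)=7. stock: 50 - 7 = 43. total_sold = 26
  Event 9 (return 4): 43 + 4 = 47
  Event 10 (adjust +7): 47 + 7 = 54
  Event 11 (sale 13): sell min(13,54)=13. stock: 54 - 13 = 41. total_sold = 39
  Event 12 (sale 13): sell min(13,41)=13. stock: 41 - 13 = 28. total_sold = 52
  Event 13 (return 6): 28 + 6 = 34
  Event 14 (restock 16): 34 + 16 = 50
Final: stock = 50, total_sold = 52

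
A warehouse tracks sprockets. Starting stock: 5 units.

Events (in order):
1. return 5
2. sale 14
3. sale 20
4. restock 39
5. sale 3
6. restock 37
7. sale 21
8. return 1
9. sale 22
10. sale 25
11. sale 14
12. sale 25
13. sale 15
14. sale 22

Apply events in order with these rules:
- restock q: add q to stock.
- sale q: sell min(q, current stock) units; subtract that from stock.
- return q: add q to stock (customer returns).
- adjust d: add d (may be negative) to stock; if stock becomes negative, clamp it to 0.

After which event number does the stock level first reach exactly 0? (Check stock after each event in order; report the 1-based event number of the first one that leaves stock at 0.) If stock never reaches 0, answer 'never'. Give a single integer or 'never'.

Processing events:
Start: stock = 5
  Event 1 (return 5): 5 + 5 = 10
  Event 2 (sale 14): sell min(14,10)=10. stock: 10 - 10 = 0. total_sold = 10
  Event 3 (sale 20): sell min(20,0)=0. stock: 0 - 0 = 0. total_sold = 10
  Event 4 (restock 39): 0 + 39 = 39
  Event 5 (sale 3): sell min(3,39)=3. stock: 39 - 3 = 36. total_sold = 13
  Event 6 (restock 37): 36 + 37 = 73
  Event 7 (sale 21): sell min(21,73)=21. stock: 73 - 21 = 52. total_sold = 34
  Event 8 (return 1): 52 + 1 = 53
  Event 9 (sale 22): sell min(22,53)=22. stock: 53 - 22 = 31. total_sold = 56
  Event 10 (sale 25): sell min(25,31)=25. stock: 31 - 25 = 6. total_sold = 81
  Event 11 (sale 14): sell min(14,6)=6. stock: 6 - 6 = 0. total_sold = 87
  Event 12 (sale 25): sell min(25,0)=0. stock: 0 - 0 = 0. total_sold = 87
  Event 13 (sale 15): sell min(15,0)=0. stock: 0 - 0 = 0. total_sold = 87
  Event 14 (sale 22): sell min(22,0)=0. stock: 0 - 0 = 0. total_sold = 87
Final: stock = 0, total_sold = 87

First zero at event 2.

Answer: 2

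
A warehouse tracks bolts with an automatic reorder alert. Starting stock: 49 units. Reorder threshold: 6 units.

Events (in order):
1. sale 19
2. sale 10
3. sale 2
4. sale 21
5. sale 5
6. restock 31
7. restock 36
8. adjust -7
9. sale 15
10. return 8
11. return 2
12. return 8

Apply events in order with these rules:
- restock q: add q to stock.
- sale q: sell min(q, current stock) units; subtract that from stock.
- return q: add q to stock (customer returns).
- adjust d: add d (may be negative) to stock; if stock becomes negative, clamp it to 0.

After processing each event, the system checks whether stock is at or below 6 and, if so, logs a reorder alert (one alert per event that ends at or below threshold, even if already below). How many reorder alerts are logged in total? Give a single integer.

Processing events:
Start: stock = 49
  Event 1 (sale 19): sell min(19,49)=19. stock: 49 - 19 = 30. total_sold = 19
  Event 2 (sale 10): sell min(10,30)=10. stock: 30 - 10 = 20. total_sold = 29
  Event 3 (sale 2): sell min(2,20)=2. stock: 20 - 2 = 18. total_sold = 31
  Event 4 (sale 21): sell min(21,18)=18. stock: 18 - 18 = 0. total_sold = 49
  Event 5 (sale 5): sell min(5,0)=0. stock: 0 - 0 = 0. total_sold = 49
  Event 6 (restock 31): 0 + 31 = 31
  Event 7 (restock 36): 31 + 36 = 67
  Event 8 (adjust -7): 67 + -7 = 60
  Event 9 (sale 15): sell min(15,60)=15. stock: 60 - 15 = 45. total_sold = 64
  Event 10 (return 8): 45 + 8 = 53
  Event 11 (return 2): 53 + 2 = 55
  Event 12 (return 8): 55 + 8 = 63
Final: stock = 63, total_sold = 64

Checking against threshold 6:
  After event 1: stock=30 > 6
  After event 2: stock=20 > 6
  After event 3: stock=18 > 6
  After event 4: stock=0 <= 6 -> ALERT
  After event 5: stock=0 <= 6 -> ALERT
  After event 6: stock=31 > 6
  After event 7: stock=67 > 6
  After event 8: stock=60 > 6
  After event 9: stock=45 > 6
  After event 10: stock=53 > 6
  After event 11: stock=55 > 6
  After event 12: stock=63 > 6
Alert events: [4, 5]. Count = 2

Answer: 2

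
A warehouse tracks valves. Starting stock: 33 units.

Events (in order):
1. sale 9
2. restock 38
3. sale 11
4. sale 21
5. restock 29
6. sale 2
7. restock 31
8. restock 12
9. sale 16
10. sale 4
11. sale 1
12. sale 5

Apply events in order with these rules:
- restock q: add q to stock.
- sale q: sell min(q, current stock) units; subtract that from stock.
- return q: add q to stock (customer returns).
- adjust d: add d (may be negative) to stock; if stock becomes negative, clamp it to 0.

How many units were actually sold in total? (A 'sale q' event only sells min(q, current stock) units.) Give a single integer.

Processing events:
Start: stock = 33
  Event 1 (sale 9): sell min(9,33)=9. stock: 33 - 9 = 24. total_sold = 9
  Event 2 (restock 38): 24 + 38 = 62
  Event 3 (sale 11): sell min(11,62)=11. stock: 62 - 11 = 51. total_sold = 20
  Event 4 (sale 21): sell min(21,51)=21. stock: 51 - 21 = 30. total_sold = 41
  Event 5 (restock 29): 30 + 29 = 59
  Event 6 (sale 2): sell min(2,59)=2. stock: 59 - 2 = 57. total_sold = 43
  Event 7 (restock 31): 57 + 31 = 88
  Event 8 (restock 12): 88 + 12 = 100
  Event 9 (sale 16): sell min(16,100)=16. stock: 100 - 16 = 84. total_sold = 59
  Event 10 (sale 4): sell min(4,84)=4. stock: 84 - 4 = 80. total_sold = 63
  Event 11 (sale 1): sell min(1,80)=1. stock: 80 - 1 = 79. total_sold = 64
  Event 12 (sale 5): sell min(5,79)=5. stock: 79 - 5 = 74. total_sold = 69
Final: stock = 74, total_sold = 69

Answer: 69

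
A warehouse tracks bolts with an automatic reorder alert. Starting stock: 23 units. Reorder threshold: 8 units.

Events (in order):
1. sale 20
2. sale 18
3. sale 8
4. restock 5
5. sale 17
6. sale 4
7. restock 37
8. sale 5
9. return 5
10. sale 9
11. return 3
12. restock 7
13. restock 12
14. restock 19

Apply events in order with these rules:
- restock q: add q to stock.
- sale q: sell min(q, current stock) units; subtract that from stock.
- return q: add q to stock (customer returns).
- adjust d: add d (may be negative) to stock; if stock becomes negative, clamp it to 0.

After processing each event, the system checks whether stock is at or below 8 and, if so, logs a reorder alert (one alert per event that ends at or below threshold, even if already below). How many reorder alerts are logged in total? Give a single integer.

Processing events:
Start: stock = 23
  Event 1 (sale 20): sell min(20,23)=20. stock: 23 - 20 = 3. total_sold = 20
  Event 2 (sale 18): sell min(18,3)=3. stock: 3 - 3 = 0. total_sold = 23
  Event 3 (sale 8): sell min(8,0)=0. stock: 0 - 0 = 0. total_sold = 23
  Event 4 (restock 5): 0 + 5 = 5
  Event 5 (sale 17): sell min(17,5)=5. stock: 5 - 5 = 0. total_sold = 28
  Event 6 (sale 4): sell min(4,0)=0. stock: 0 - 0 = 0. total_sold = 28
  Event 7 (restock 37): 0 + 37 = 37
  Event 8 (sale 5): sell min(5,37)=5. stock: 37 - 5 = 32. total_sold = 33
  Event 9 (return 5): 32 + 5 = 37
  Event 10 (sale 9): sell min(9,37)=9. stock: 37 - 9 = 28. total_sold = 42
  Event 11 (return 3): 28 + 3 = 31
  Event 12 (restock 7): 31 + 7 = 38
  Event 13 (restock 12): 38 + 12 = 50
  Event 14 (restock 19): 50 + 19 = 69
Final: stock = 69, total_sold = 42

Checking against threshold 8:
  After event 1: stock=3 <= 8 -> ALERT
  After event 2: stock=0 <= 8 -> ALERT
  After event 3: stock=0 <= 8 -> ALERT
  After event 4: stock=5 <= 8 -> ALERT
  After event 5: stock=0 <= 8 -> ALERT
  After event 6: stock=0 <= 8 -> ALERT
  After event 7: stock=37 > 8
  After event 8: stock=32 > 8
  After event 9: stock=37 > 8
  After event 10: stock=28 > 8
  After event 11: stock=31 > 8
  After event 12: stock=38 > 8
  After event 13: stock=50 > 8
  After event 14: stock=69 > 8
Alert events: [1, 2, 3, 4, 5, 6]. Count = 6

Answer: 6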